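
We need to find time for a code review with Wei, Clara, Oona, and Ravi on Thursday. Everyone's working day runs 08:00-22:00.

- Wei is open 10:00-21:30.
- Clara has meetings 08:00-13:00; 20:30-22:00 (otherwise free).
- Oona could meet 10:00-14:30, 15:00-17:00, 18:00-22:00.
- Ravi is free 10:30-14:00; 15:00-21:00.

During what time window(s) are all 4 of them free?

Wei free: 10:00-21:30.
Clara free: 13:00-20:30 (invert busy blocks within the working day).
Oona free: 10:00-14:30, 15:00-17:00, 18:00-22:00.
Ravi free: 10:30-14:00, 15:00-21:00.
Wei ∩ Clara: 13:00-20:30.
Wei ∩ Clara ∩ Oona: 13:00-14:30, 15:00-17:00, 18:00-20:30.
Wei ∩ Clara ∩ Oona ∩ Ravi: 13:00-14:00, 15:00-17:00, 18:00-20:30.
So the common availability across everyone is 13:00-14:00, 15:00-17:00, 18:00-20:30.

13:00-14:00, 15:00-17:00, 18:00-20:30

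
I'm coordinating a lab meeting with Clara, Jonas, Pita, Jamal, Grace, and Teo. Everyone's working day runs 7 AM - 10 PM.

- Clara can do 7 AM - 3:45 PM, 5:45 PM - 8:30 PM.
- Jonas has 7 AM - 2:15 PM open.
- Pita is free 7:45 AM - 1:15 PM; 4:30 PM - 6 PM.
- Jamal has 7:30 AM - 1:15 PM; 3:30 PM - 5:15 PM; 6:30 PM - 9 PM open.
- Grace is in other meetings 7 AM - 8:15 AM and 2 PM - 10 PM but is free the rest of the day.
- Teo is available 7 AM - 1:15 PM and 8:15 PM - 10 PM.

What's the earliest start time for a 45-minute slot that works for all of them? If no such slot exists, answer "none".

08:15

Clara free: 07:00-15:45, 17:45-20:30.
Jonas free: 07:00-14:15.
Pita free: 07:45-13:15, 16:30-18:00.
Jamal free: 07:30-13:15, 15:30-17:15, 18:30-21:00.
Grace free: 08:15-14:00 (invert busy blocks within the working day).
Teo free: 07:00-13:15, 20:15-22:00.
Clara ∩ Jonas: 07:00-14:15.
Clara ∩ Jonas ∩ Pita: 07:45-13:15.
Clara ∩ Jonas ∩ Pita ∩ Jamal: 07:45-13:15.
Clara ∩ Jonas ∩ Pita ∩ Jamal ∩ Grace: 08:15-13:15.
Clara ∩ Jonas ∩ Pita ∩ Jamal ∩ Grace ∩ Teo: 08:15-13:15.
The first common window of at least 45 minutes is 08:15-13:15, so the earliest start is 08:15.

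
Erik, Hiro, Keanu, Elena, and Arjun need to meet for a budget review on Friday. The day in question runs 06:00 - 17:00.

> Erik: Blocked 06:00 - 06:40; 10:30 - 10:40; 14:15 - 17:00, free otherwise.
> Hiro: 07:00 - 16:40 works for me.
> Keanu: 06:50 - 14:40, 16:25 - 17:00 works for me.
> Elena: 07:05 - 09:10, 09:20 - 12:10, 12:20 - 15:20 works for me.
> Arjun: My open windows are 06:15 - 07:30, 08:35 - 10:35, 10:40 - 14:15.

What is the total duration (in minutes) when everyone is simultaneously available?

335

Erik free: 06:40-10:30, 10:40-14:15 (invert busy blocks within the working day).
Hiro free: 07:00-16:40.
Keanu free: 06:50-14:40, 16:25-17:00.
Elena free: 07:05-09:10, 09:20-12:10, 12:20-15:20.
Arjun free: 06:15-07:30, 08:35-10:35, 10:40-14:15.
Erik ∩ Hiro: 07:00-10:30, 10:40-14:15.
Erik ∩ Hiro ∩ Keanu: 07:00-10:30, 10:40-14:15.
Erik ∩ Hiro ∩ Keanu ∩ Elena: 07:05-09:10, 09:20-10:30, 10:40-12:10, 12:20-14:15.
Erik ∩ Hiro ∩ Keanu ∩ Elena ∩ Arjun: 07:05-07:30, 08:35-09:10, 09:20-10:30, 10:40-12:10, 12:20-14:15.
So the common availability across everyone is 07:05-07:30, 08:35-09:10, 09:20-10:30, 10:40-12:10, 12:20-14:15.
Summing the common windows: 25 + 35 + 70 + 90 + 115 = 335 minutes.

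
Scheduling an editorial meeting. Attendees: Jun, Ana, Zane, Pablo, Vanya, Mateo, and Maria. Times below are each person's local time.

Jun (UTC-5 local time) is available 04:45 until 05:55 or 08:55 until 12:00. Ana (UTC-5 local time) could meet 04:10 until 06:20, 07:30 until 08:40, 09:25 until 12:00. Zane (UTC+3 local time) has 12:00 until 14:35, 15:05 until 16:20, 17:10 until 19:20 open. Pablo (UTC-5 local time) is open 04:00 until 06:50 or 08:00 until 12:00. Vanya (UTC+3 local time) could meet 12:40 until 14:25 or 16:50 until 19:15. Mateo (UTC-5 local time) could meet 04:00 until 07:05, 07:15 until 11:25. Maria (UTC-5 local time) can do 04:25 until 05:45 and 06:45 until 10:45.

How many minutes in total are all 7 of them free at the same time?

Jun in UTC: 09:45-10:55, 13:55-17:00 (add 5h to convert from UTC-5).
Ana in UTC: 09:10-11:20, 12:30-13:40, 14:25-17:00 (add 5h to convert from UTC-5).
Zane in UTC: 09:00-11:35, 12:05-13:20, 14:10-16:20 (subtract 3h to convert from UTC+3).
Pablo in UTC: 09:00-11:50, 13:00-17:00 (add 5h to convert from UTC-5).
Vanya in UTC: 09:40-11:25, 13:50-16:15 (subtract 3h to convert from UTC+3).
Mateo in UTC: 09:00-12:05, 12:15-16:25 (add 5h to convert from UTC-5).
Maria in UTC: 09:25-10:45, 11:45-15:45 (add 5h to convert from UTC-5).
Jun ∩ Ana: 09:45-10:55, 14:25-17:00.
Jun ∩ Ana ∩ Zane: 09:45-10:55, 14:25-16:20.
Jun ∩ Ana ∩ Zane ∩ Pablo: 09:45-10:55, 14:25-16:20.
Jun ∩ Ana ∩ Zane ∩ Pablo ∩ Vanya: 09:45-10:55, 14:25-16:15.
Jun ∩ Ana ∩ Zane ∩ Pablo ∩ Vanya ∩ Mateo: 09:45-10:55, 14:25-16:15.
Jun ∩ Ana ∩ Zane ∩ Pablo ∩ Vanya ∩ Mateo ∩ Maria: 09:45-10:45, 14:25-15:45.
So the common availability across everyone is 09:45-10:45, 14:25-15:45.
Summing the common windows: 60 + 80 = 140 minutes.

140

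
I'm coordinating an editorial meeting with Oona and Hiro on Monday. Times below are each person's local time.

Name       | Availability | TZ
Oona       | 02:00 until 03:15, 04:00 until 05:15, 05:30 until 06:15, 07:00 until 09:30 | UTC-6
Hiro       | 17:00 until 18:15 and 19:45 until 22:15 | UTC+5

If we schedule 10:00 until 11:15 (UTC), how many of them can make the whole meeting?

1

Oona in UTC: 08:00-09:15, 10:00-11:15, 11:30-12:15, 13:00-15:30 (add 6h to convert from UTC-6).
Hiro in UTC: 12:00-13:15, 14:45-17:15 (subtract 5h to convert from UTC+5).
Oona can make the full 10:00-11:15 slot — that's 1.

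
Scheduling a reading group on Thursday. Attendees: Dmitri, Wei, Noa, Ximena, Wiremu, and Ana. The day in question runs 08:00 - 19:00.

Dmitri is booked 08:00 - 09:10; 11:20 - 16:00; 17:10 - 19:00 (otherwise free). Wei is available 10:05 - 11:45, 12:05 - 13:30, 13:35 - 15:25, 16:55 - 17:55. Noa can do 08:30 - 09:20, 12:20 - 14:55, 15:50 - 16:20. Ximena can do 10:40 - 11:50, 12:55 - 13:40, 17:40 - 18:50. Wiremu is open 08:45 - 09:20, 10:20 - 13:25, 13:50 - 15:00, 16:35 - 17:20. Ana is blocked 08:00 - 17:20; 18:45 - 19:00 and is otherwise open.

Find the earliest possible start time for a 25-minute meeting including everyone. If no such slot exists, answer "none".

Dmitri free: 09:10-11:20, 16:00-17:10 (invert busy blocks within the working day).
Wei free: 10:05-11:45, 12:05-13:30, 13:35-15:25, 16:55-17:55.
Noa free: 08:30-09:20, 12:20-14:55, 15:50-16:20.
Ximena free: 10:40-11:50, 12:55-13:40, 17:40-18:50.
Wiremu free: 08:45-09:20, 10:20-13:25, 13:50-15:00, 16:35-17:20.
Ana free: 17:20-18:45 (invert busy blocks within the working day).
Dmitri ∩ Wei: 10:05-11:20, 16:55-17:10.
Dmitri ∩ Wei ∩ Noa: ∅.
Dmitri ∩ Wei ∩ Noa ∩ Ximena: ∅.
Dmitri ∩ Wei ∩ Noa ∩ Ximena ∩ Wiremu: ∅.
Dmitri ∩ Wei ∩ Noa ∩ Ximena ∩ Wiremu ∩ Ana: ∅.
There is no time when everyone is free.
No common window is at least 25 minutes long.

none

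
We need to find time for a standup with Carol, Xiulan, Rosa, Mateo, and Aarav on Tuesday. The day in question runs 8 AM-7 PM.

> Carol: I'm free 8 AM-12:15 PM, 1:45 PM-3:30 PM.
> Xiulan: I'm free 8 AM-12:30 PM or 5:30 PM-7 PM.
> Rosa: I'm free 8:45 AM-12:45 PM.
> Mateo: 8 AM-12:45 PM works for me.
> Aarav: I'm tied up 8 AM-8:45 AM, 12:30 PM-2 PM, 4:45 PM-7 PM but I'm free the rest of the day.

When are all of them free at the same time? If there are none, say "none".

08:45-12:15

Carol free: 08:00-12:15, 13:45-15:30.
Xiulan free: 08:00-12:30, 17:30-19:00.
Rosa free: 08:45-12:45.
Mateo free: 08:00-12:45.
Aarav free: 08:45-12:30, 14:00-16:45 (invert busy blocks within the working day).
Carol ∩ Xiulan: 08:00-12:15.
Carol ∩ Xiulan ∩ Rosa: 08:45-12:15.
Carol ∩ Xiulan ∩ Rosa ∩ Mateo: 08:45-12:15.
Carol ∩ Xiulan ∩ Rosa ∩ Mateo ∩ Aarav: 08:45-12:15.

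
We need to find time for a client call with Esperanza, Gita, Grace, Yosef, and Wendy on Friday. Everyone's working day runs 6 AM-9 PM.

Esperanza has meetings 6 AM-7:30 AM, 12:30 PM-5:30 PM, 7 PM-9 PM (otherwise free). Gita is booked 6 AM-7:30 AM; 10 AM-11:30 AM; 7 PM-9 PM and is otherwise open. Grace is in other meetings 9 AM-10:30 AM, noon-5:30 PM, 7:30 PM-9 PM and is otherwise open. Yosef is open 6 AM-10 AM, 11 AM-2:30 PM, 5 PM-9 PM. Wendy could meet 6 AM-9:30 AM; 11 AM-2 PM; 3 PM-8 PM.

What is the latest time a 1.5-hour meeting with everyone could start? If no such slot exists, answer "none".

Esperanza free: 07:30-12:30, 17:30-19:00 (invert busy blocks within the working day).
Gita free: 07:30-10:00, 11:30-19:00 (invert busy blocks within the working day).
Grace free: 06:00-09:00, 10:30-12:00, 17:30-19:30 (invert busy blocks within the working day).
Yosef free: 06:00-10:00, 11:00-14:30, 17:00-21:00.
Wendy free: 06:00-09:30, 11:00-14:00, 15:00-20:00.
Esperanza ∩ Gita: 07:30-10:00, 11:30-12:30, 17:30-19:00.
Esperanza ∩ Gita ∩ Grace: 07:30-09:00, 11:30-12:00, 17:30-19:00.
Esperanza ∩ Gita ∩ Grace ∩ Yosef: 07:30-09:00, 11:30-12:00, 17:30-19:00.
Esperanza ∩ Gita ∩ Grace ∩ Yosef ∩ Wendy: 07:30-09:00, 11:30-12:00, 17:30-19:00.
So the common availability across everyone is 07:30-09:00, 11:30-12:00, 17:30-19:00.
The last common window of at least 90 minutes is 17:30-19:00; a 90-minute meeting can start as late as 17:30 and still end by 19:00.

17:30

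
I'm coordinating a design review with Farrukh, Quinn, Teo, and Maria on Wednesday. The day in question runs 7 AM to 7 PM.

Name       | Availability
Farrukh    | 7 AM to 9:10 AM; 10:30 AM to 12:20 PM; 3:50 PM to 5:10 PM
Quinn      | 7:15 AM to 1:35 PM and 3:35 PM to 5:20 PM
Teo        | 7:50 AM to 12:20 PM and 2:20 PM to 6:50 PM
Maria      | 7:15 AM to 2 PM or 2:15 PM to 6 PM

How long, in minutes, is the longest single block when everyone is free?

Farrukh ∩ Quinn: 07:15-09:10, 10:30-12:20, 15:50-17:10.
Farrukh ∩ Quinn ∩ Teo: 07:50-09:10, 10:30-12:20, 15:50-17:10.
Farrukh ∩ Quinn ∩ Teo ∩ Maria: 07:50-09:10, 10:30-12:20, 15:50-17:10.
Those are the intersection windows.
The longest is 10:30-12:20 at 110 minutes.

110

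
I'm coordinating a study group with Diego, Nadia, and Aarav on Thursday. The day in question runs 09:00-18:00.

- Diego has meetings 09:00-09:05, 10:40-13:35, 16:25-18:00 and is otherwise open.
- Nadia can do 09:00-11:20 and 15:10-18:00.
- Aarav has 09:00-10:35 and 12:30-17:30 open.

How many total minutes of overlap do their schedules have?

Diego free: 09:05-10:40, 13:35-16:25 (invert busy blocks within the working day).
Nadia free: 09:00-11:20, 15:10-18:00.
Aarav free: 09:00-10:35, 12:30-17:30.
Diego ∩ Nadia: 09:05-10:40, 15:10-16:25.
Diego ∩ Nadia ∩ Aarav: 09:05-10:35, 15:10-16:25.
Summing the common windows: 90 + 75 = 165 minutes.

165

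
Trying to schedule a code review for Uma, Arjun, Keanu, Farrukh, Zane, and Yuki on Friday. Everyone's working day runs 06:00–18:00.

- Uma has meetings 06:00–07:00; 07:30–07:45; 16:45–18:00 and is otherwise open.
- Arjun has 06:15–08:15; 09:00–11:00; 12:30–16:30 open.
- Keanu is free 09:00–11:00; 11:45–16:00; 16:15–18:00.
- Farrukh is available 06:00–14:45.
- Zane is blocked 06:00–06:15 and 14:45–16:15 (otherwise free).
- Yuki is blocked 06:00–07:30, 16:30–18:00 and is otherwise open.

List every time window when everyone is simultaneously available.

Uma free: 07:00-07:30, 07:45-16:45 (invert busy blocks within the working day).
Arjun free: 06:15-08:15, 09:00-11:00, 12:30-16:30.
Keanu free: 09:00-11:00, 11:45-16:00, 16:15-18:00.
Farrukh free: 06:00-14:45.
Zane free: 06:15-14:45, 16:15-18:00 (invert busy blocks within the working day).
Yuki free: 07:30-16:30 (invert busy blocks within the working day).
Uma ∩ Arjun: 07:00-07:30, 07:45-08:15, 09:00-11:00, 12:30-16:30.
Uma ∩ Arjun ∩ Keanu: 09:00-11:00, 12:30-16:00, 16:15-16:30.
Uma ∩ Arjun ∩ Keanu ∩ Farrukh: 09:00-11:00, 12:30-14:45.
Uma ∩ Arjun ∩ Keanu ∩ Farrukh ∩ Zane: 09:00-11:00, 12:30-14:45.
Uma ∩ Arjun ∩ Keanu ∩ Farrukh ∩ Zane ∩ Yuki: 09:00-11:00, 12:30-14:45.

09:00-11:00, 12:30-14:45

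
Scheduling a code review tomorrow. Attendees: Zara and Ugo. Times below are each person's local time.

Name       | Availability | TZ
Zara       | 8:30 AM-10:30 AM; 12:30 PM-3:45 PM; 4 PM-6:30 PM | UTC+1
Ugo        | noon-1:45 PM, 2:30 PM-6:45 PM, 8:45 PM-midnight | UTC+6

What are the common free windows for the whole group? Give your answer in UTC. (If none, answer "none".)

Zara in UTC: 07:30-09:30, 11:30-14:45, 15:00-17:30 (subtract 1h to convert from UTC+1).
Ugo in UTC: 06:00-07:45, 08:30-12:45, 14:45-18:00 (subtract 6h to convert from UTC+6).
Zara ∩ Ugo: 07:30-07:45, 08:30-09:30, 11:30-12:45, 15:00-17:30.

07:30-07:45, 08:30-09:30, 11:30-12:45, 15:00-17:30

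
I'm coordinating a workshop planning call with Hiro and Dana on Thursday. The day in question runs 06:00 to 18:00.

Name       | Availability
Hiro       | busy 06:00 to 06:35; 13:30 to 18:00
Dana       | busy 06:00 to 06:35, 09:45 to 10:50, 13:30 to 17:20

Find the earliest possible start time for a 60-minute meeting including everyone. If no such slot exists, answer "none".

Hiro free: 06:35-13:30 (invert busy blocks within the working day).
Dana free: 06:35-09:45, 10:50-13:30, 17:20-18:00 (invert busy blocks within the working day).
Hiro ∩ Dana: 06:35-09:45, 10:50-13:30.
Those are the intersection windows.
The first common window of at least 60 minutes is 06:35-09:45, so the earliest start is 06:35.

06:35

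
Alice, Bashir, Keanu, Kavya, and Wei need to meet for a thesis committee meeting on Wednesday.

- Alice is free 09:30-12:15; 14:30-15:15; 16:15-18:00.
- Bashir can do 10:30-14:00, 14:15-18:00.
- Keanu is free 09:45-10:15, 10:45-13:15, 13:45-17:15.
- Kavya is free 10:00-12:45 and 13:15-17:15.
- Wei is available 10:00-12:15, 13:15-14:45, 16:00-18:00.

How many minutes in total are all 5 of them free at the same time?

Alice ∩ Bashir: 10:30-12:15, 14:30-15:15, 16:15-18:00.
Alice ∩ Bashir ∩ Keanu: 10:45-12:15, 14:30-15:15, 16:15-17:15.
Alice ∩ Bashir ∩ Keanu ∩ Kavya: 10:45-12:15, 14:30-15:15, 16:15-17:15.
Alice ∩ Bashir ∩ Keanu ∩ Kavya ∩ Wei: 10:45-12:15, 14:30-14:45, 16:15-17:15.
Summing the common windows: 90 + 15 + 60 = 165 minutes.

165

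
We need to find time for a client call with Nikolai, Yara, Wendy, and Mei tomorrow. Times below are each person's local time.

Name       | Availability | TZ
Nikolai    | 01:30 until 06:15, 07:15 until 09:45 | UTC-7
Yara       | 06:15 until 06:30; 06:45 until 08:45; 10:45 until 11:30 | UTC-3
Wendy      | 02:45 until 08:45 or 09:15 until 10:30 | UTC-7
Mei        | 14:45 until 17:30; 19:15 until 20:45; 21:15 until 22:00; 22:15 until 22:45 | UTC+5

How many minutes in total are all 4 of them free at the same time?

135

Nikolai in UTC: 08:30-13:15, 14:15-16:45 (add 7h to convert from UTC-7).
Yara in UTC: 09:15-09:30, 09:45-11:45, 13:45-14:30 (add 3h to convert from UTC-3).
Wendy in UTC: 09:45-15:45, 16:15-17:30 (add 7h to convert from UTC-7).
Mei in UTC: 09:45-12:30, 14:15-15:45, 16:15-17:00, 17:15-17:45 (subtract 5h to convert from UTC+5).
Nikolai ∩ Yara: 09:15-09:30, 09:45-11:45, 14:15-14:30.
Nikolai ∩ Yara ∩ Wendy: 09:45-11:45, 14:15-14:30.
Nikolai ∩ Yara ∩ Wendy ∩ Mei: 09:45-11:45, 14:15-14:30.
Summing the common windows: 120 + 15 = 135 minutes.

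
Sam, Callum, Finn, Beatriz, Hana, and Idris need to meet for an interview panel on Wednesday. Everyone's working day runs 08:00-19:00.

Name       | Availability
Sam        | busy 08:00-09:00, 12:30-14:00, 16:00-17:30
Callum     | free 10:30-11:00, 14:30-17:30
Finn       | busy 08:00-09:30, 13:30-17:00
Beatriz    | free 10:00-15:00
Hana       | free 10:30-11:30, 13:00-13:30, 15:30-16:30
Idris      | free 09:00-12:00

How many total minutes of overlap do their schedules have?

30

Sam free: 09:00-12:30, 14:00-16:00, 17:30-19:00 (invert busy blocks within the working day).
Callum free: 10:30-11:00, 14:30-17:30.
Finn free: 09:30-13:30, 17:00-19:00 (invert busy blocks within the working day).
Beatriz free: 10:00-15:00.
Hana free: 10:30-11:30, 13:00-13:30, 15:30-16:30.
Idris free: 09:00-12:00.
Sam ∩ Callum: 10:30-11:00, 14:30-16:00.
Sam ∩ Callum ∩ Finn: 10:30-11:00.
Sam ∩ Callum ∩ Finn ∩ Beatriz: 10:30-11:00.
Sam ∩ Callum ∩ Finn ∩ Beatriz ∩ Hana: 10:30-11:00.
Sam ∩ Callum ∩ Finn ∩ Beatriz ∩ Hana ∩ Idris: 10:30-11:00.
That's a single block of 30 minutes.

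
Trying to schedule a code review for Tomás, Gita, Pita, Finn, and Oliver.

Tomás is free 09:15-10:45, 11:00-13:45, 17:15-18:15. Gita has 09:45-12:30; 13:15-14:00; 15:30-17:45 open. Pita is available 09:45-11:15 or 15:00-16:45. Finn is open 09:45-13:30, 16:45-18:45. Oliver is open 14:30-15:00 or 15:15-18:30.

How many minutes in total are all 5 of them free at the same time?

Tomás ∩ Gita: 09:45-10:45, 11:00-12:30, 13:15-13:45, 17:15-17:45.
Tomás ∩ Gita ∩ Pita: 09:45-10:45, 11:00-11:15.
Tomás ∩ Gita ∩ Pita ∩ Finn: 09:45-10:45, 11:00-11:15.
Tomás ∩ Gita ∩ Pita ∩ Finn ∩ Oliver: ∅.
There is no time when everyone is free.
There is no common window, so the total is 0 minutes.

0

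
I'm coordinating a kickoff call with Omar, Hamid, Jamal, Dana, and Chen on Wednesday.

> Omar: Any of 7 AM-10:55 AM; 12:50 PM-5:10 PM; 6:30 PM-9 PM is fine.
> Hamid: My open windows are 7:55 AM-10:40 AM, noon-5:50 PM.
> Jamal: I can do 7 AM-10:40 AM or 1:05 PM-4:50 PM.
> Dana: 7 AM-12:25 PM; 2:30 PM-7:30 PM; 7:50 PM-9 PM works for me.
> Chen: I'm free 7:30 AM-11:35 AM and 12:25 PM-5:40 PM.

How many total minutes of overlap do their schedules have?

305

Omar ∩ Hamid: 07:55-10:40, 12:50-17:10.
Omar ∩ Hamid ∩ Jamal: 07:55-10:40, 13:05-16:50.
Omar ∩ Hamid ∩ Jamal ∩ Dana: 07:55-10:40, 14:30-16:50.
Omar ∩ Hamid ∩ Jamal ∩ Dana ∩ Chen: 07:55-10:40, 14:30-16:50.
Those are the intersection windows.
Summing the common windows: 165 + 140 = 305 minutes.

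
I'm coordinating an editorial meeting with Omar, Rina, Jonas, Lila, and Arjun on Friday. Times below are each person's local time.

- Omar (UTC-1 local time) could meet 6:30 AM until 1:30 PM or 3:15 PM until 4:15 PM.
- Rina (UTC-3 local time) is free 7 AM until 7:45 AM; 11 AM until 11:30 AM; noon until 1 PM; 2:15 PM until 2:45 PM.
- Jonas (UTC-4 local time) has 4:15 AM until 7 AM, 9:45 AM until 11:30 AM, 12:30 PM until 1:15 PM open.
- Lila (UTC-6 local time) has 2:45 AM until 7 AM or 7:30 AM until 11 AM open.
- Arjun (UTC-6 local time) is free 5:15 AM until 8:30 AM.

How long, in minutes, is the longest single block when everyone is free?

30

Omar in UTC: 07:30-14:30, 16:15-17:15 (add 1h to convert from UTC-1).
Rina in UTC: 10:00-10:45, 14:00-14:30, 15:00-16:00, 17:15-17:45 (add 3h to convert from UTC-3).
Jonas in UTC: 08:15-11:00, 13:45-15:30, 16:30-17:15 (add 4h to convert from UTC-4).
Lila in UTC: 08:45-13:00, 13:30-17:00 (add 6h to convert from UTC-6).
Arjun in UTC: 11:15-14:30 (add 6h to convert from UTC-6).
Omar ∩ Rina: 10:00-10:45, 14:00-14:30.
Omar ∩ Rina ∩ Jonas: 10:00-10:45, 14:00-14:30.
Omar ∩ Rina ∩ Jonas ∩ Lila: 10:00-10:45, 14:00-14:30.
Omar ∩ Rina ∩ Jonas ∩ Lila ∩ Arjun: 14:00-14:30.
The longest is 14:00-14:30 at 30 minutes.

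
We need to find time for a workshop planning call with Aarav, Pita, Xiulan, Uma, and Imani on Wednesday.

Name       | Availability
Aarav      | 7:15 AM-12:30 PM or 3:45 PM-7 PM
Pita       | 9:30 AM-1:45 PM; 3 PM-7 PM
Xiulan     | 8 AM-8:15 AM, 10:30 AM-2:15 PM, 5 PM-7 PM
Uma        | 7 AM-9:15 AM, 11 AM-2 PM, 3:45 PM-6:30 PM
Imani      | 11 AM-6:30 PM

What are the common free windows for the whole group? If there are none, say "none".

11:00-12:30, 17:00-18:30

Aarav ∩ Pita: 09:30-12:30, 15:45-19:00.
Aarav ∩ Pita ∩ Xiulan: 10:30-12:30, 17:00-19:00.
Aarav ∩ Pita ∩ Xiulan ∩ Uma: 11:00-12:30, 17:00-18:30.
Aarav ∩ Pita ∩ Xiulan ∩ Uma ∩ Imani: 11:00-12:30, 17:00-18:30.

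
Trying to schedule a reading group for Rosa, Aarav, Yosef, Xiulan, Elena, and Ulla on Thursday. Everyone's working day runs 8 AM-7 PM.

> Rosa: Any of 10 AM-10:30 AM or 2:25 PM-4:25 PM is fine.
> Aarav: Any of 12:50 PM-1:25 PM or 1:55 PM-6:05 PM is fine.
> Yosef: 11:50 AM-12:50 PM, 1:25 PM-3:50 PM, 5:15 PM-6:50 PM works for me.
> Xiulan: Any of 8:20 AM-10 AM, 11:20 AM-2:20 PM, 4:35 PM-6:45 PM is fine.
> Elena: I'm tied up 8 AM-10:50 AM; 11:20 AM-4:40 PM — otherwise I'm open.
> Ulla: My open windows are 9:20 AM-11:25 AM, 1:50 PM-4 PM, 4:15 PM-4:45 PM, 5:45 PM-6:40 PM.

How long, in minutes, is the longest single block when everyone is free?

0

Rosa free: 10:00-10:30, 14:25-16:25.
Aarav free: 12:50-13:25, 13:55-18:05.
Yosef free: 11:50-12:50, 13:25-15:50, 17:15-18:50.
Xiulan free: 08:20-10:00, 11:20-14:20, 16:35-18:45.
Elena free: 10:50-11:20, 16:40-19:00 (invert busy blocks within the working day).
Ulla free: 09:20-11:25, 13:50-16:00, 16:15-16:45, 17:45-18:40.
Rosa ∩ Aarav: 14:25-16:25.
Rosa ∩ Aarav ∩ Yosef: 14:25-15:50.
Rosa ∩ Aarav ∩ Yosef ∩ Xiulan: ∅.
Rosa ∩ Aarav ∩ Yosef ∩ Xiulan ∩ Elena: ∅.
Rosa ∩ Aarav ∩ Yosef ∩ Xiulan ∩ Elena ∩ Ulla: ∅.
There is no time when everyone is free.
No common window exists, so the longest block is 0 minutes.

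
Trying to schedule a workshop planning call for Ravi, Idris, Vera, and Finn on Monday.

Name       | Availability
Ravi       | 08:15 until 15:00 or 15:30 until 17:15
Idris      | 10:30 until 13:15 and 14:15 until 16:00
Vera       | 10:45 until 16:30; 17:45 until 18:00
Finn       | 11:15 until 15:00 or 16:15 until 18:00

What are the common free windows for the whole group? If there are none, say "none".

11:15-13:15, 14:15-15:00

Ravi ∩ Idris: 10:30-13:15, 14:15-15:00, 15:30-16:00.
Ravi ∩ Idris ∩ Vera: 10:45-13:15, 14:15-15:00, 15:30-16:00.
Ravi ∩ Idris ∩ Vera ∩ Finn: 11:15-13:15, 14:15-15:00.
Those are the intersection windows.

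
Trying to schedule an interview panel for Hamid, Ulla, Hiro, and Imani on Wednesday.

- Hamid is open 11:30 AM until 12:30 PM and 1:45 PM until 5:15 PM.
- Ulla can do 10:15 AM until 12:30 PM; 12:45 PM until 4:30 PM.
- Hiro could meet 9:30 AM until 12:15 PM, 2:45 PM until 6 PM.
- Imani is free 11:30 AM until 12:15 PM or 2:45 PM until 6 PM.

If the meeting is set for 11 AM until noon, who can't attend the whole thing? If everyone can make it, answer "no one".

Hamid, Imani

Hamid: not fully free for 11:00-12:00. Ulla: free for 11:00-12:00. Hiro: free for 11:00-12:00. Imani: not fully free for 11:00-12:00.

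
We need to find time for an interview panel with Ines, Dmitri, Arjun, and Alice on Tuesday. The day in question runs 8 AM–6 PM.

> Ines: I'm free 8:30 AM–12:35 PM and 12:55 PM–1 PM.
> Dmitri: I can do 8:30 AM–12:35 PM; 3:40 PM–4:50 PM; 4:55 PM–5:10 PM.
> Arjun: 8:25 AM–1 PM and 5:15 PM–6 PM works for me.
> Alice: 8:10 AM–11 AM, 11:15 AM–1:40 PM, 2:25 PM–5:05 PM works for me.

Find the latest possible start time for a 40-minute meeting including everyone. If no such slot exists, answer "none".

11:55

Ines ∩ Dmitri: 08:30-12:35.
Ines ∩ Dmitri ∩ Arjun: 08:30-12:35.
Ines ∩ Dmitri ∩ Arjun ∩ Alice: 08:30-11:00, 11:15-12:35.
The last common window of at least 40 minutes is 11:15-12:35; a 40-minute meeting can start as late as 11:55 and still end by 12:35.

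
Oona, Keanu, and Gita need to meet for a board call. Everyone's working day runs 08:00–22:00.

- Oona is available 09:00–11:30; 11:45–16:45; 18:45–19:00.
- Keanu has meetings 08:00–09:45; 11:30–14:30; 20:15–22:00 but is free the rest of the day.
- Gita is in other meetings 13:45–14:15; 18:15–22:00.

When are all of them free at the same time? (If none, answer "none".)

Oona free: 09:00-11:30, 11:45-16:45, 18:45-19:00.
Keanu free: 09:45-11:30, 14:30-20:15 (invert busy blocks within the working day).
Gita free: 08:00-13:45, 14:15-18:15 (invert busy blocks within the working day).
Oona ∩ Keanu: 09:45-11:30, 14:30-16:45, 18:45-19:00.
Oona ∩ Keanu ∩ Gita: 09:45-11:30, 14:30-16:45.
So the common availability across everyone is 09:45-11:30, 14:30-16:45.

09:45-11:30, 14:30-16:45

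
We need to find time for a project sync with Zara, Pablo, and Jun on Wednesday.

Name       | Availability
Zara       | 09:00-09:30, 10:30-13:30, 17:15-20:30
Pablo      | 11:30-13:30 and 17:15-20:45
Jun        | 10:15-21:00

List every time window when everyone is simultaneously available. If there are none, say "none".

Zara ∩ Pablo: 11:30-13:30, 17:15-20:30.
Zara ∩ Pablo ∩ Jun: 11:30-13:30, 17:15-20:30.
Those are the intersection windows.

11:30-13:30, 17:15-20:30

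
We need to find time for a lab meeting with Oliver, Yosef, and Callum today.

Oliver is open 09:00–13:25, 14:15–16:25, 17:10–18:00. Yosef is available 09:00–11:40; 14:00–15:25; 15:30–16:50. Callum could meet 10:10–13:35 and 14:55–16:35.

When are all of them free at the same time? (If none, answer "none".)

10:10-11:40, 14:55-15:25, 15:30-16:25

Oliver ∩ Yosef: 09:00-11:40, 14:15-15:25, 15:30-16:25.
Oliver ∩ Yosef ∩ Callum: 10:10-11:40, 14:55-15:25, 15:30-16:25.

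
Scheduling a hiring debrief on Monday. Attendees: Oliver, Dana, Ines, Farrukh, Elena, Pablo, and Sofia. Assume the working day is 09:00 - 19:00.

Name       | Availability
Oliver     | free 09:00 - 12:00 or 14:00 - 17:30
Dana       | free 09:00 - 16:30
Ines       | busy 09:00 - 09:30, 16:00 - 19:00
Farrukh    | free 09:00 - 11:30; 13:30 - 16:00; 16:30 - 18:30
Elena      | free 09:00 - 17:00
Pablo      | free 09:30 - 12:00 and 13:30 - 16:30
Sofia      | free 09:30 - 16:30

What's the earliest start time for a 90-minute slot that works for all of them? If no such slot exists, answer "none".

09:30

Oliver free: 09:00-12:00, 14:00-17:30.
Dana free: 09:00-16:30.
Ines free: 09:30-16:00 (invert busy blocks within the working day).
Farrukh free: 09:00-11:30, 13:30-16:00, 16:30-18:30.
Elena free: 09:00-17:00.
Pablo free: 09:30-12:00, 13:30-16:30.
Sofia free: 09:30-16:30.
Oliver ∩ Dana: 09:00-12:00, 14:00-16:30.
Oliver ∩ Dana ∩ Ines: 09:30-12:00, 14:00-16:00.
Oliver ∩ Dana ∩ Ines ∩ Farrukh: 09:30-11:30, 14:00-16:00.
Oliver ∩ Dana ∩ Ines ∩ Farrukh ∩ Elena: 09:30-11:30, 14:00-16:00.
Oliver ∩ Dana ∩ Ines ∩ Farrukh ∩ Elena ∩ Pablo: 09:30-11:30, 14:00-16:00.
Oliver ∩ Dana ∩ Ines ∩ Farrukh ∩ Elena ∩ Pablo ∩ Sofia: 09:30-11:30, 14:00-16:00.
The first common window of at least 90 minutes is 09:30-11:30, so the earliest start is 09:30.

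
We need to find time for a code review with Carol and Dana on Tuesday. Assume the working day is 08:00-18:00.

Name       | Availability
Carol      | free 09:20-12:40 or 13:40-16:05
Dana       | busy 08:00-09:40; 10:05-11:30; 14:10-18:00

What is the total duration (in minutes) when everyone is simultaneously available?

Carol free: 09:20-12:40, 13:40-16:05.
Dana free: 09:40-10:05, 11:30-14:10 (invert busy blocks within the working day).
Carol ∩ Dana: 09:40-10:05, 11:30-12:40, 13:40-14:10.
Summing the common windows: 25 + 70 + 30 = 125 minutes.

125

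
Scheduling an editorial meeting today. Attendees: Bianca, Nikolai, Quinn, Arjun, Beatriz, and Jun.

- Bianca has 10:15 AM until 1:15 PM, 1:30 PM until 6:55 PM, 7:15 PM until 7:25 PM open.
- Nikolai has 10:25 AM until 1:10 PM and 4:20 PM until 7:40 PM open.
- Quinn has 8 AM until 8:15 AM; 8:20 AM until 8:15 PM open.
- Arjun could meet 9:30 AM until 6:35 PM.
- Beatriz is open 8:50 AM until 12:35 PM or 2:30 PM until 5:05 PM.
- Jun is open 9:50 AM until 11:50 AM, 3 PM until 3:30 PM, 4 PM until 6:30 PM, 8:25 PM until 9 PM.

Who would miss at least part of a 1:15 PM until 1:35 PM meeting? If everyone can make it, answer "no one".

Bianca: not fully free for 13:15-13:35. Nikolai: not fully free for 13:15-13:35. Quinn: free for 13:15-13:35. Arjun: free for 13:15-13:35. Beatriz: not fully free for 13:15-13:35. Jun: not fully free for 13:15-13:35.

Beatriz, Bianca, Jun, Nikolai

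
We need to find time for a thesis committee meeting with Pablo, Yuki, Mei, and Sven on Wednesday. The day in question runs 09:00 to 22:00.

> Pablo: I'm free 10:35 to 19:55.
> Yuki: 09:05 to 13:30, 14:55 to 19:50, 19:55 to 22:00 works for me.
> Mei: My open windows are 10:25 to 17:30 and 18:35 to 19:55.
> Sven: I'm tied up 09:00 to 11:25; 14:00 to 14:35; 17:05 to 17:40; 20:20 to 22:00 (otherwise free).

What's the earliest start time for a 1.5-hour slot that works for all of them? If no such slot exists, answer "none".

11:25

Pablo free: 10:35-19:55.
Yuki free: 09:05-13:30, 14:55-19:50, 19:55-22:00.
Mei free: 10:25-17:30, 18:35-19:55.
Sven free: 11:25-14:00, 14:35-17:05, 17:40-20:20 (invert busy blocks within the working day).
Pablo ∩ Yuki: 10:35-13:30, 14:55-19:50.
Pablo ∩ Yuki ∩ Mei: 10:35-13:30, 14:55-17:30, 18:35-19:50.
Pablo ∩ Yuki ∩ Mei ∩ Sven: 11:25-13:30, 14:55-17:05, 18:35-19:50.
The first common window of at least 90 minutes is 11:25-13:30, so the earliest start is 11:25.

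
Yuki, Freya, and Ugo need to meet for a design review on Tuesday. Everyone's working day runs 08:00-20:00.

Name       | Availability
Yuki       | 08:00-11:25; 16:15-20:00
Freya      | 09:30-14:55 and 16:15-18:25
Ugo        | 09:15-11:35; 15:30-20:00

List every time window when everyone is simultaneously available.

Yuki ∩ Freya: 09:30-11:25, 16:15-18:25.
Yuki ∩ Freya ∩ Ugo: 09:30-11:25, 16:15-18:25.

09:30-11:25, 16:15-18:25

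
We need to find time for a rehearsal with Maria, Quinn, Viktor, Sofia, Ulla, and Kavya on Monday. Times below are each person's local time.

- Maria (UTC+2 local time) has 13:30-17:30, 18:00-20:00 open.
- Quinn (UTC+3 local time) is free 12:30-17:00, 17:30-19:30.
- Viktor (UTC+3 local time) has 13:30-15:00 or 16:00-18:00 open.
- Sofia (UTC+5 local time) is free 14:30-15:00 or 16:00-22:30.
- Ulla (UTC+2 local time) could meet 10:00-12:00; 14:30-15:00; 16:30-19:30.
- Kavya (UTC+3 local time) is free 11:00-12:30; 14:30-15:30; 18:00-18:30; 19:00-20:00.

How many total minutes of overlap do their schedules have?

0

Maria in UTC: 11:30-15:30, 16:00-18:00 (subtract 2h to convert from UTC+2).
Quinn in UTC: 09:30-14:00, 14:30-16:30 (subtract 3h to convert from UTC+3).
Viktor in UTC: 10:30-12:00, 13:00-15:00 (subtract 3h to convert from UTC+3).
Sofia in UTC: 09:30-10:00, 11:00-17:30 (subtract 5h to convert from UTC+5).
Ulla in UTC: 08:00-10:00, 12:30-13:00, 14:30-17:30 (subtract 2h to convert from UTC+2).
Kavya in UTC: 08:00-09:30, 11:30-12:30, 15:00-15:30, 16:00-17:00 (subtract 3h to convert from UTC+3).
Maria ∩ Quinn: 11:30-14:00, 14:30-15:30, 16:00-16:30.
Maria ∩ Quinn ∩ Viktor: 11:30-12:00, 13:00-14:00, 14:30-15:00.
Maria ∩ Quinn ∩ Viktor ∩ Sofia: 11:30-12:00, 13:00-14:00, 14:30-15:00.
Maria ∩ Quinn ∩ Viktor ∩ Sofia ∩ Ulla: 14:30-15:00.
Maria ∩ Quinn ∩ Viktor ∩ Sofia ∩ Ulla ∩ Kavya: ∅.
There is no time when everyone is free.
There is no common window, so the total is 0 minutes.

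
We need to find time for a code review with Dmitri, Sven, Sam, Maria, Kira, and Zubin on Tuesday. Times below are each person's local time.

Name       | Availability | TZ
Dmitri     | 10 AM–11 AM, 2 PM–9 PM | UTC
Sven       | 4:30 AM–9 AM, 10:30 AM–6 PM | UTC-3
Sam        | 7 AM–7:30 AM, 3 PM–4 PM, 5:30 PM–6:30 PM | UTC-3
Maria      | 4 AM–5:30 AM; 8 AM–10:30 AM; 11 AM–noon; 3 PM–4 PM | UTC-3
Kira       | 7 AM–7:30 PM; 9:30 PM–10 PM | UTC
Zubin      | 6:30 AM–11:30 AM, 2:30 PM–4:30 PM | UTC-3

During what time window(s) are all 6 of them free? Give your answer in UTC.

Dmitri in UTC: 10:00-11:00, 14:00-21:00.
Sven in UTC: 07:30-12:00, 13:30-21:00 (add 3h to convert from UTC-3).
Sam in UTC: 10:00-10:30, 18:00-19:00, 20:30-21:30 (add 3h to convert from UTC-3).
Maria in UTC: 07:00-08:30, 11:00-13:30, 14:00-15:00, 18:00-19:00 (add 3h to convert from UTC-3).
Kira in UTC: 07:00-19:30, 21:30-22:00.
Zubin in UTC: 09:30-14:30, 17:30-19:30 (add 3h to convert from UTC-3).
Dmitri ∩ Sven: 10:00-11:00, 14:00-21:00.
Dmitri ∩ Sven ∩ Sam: 10:00-10:30, 18:00-19:00, 20:30-21:00.
Dmitri ∩ Sven ∩ Sam ∩ Maria: 18:00-19:00.
Dmitri ∩ Sven ∩ Sam ∩ Maria ∩ Kira: 18:00-19:00.
Dmitri ∩ Sven ∩ Sam ∩ Maria ∩ Kira ∩ Zubin: 18:00-19:00.
Those are the intersection windows.

18:00-19:00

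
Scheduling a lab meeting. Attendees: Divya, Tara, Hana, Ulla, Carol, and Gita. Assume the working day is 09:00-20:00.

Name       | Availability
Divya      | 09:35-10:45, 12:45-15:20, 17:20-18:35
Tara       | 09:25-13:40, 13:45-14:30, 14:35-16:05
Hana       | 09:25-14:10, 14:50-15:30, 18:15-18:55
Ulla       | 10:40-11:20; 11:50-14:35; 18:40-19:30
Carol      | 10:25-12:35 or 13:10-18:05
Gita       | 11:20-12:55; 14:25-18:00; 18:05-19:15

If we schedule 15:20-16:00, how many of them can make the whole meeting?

Tara, Carol, and Gita can make the full 15:20-16:00 slot — that's 3.

3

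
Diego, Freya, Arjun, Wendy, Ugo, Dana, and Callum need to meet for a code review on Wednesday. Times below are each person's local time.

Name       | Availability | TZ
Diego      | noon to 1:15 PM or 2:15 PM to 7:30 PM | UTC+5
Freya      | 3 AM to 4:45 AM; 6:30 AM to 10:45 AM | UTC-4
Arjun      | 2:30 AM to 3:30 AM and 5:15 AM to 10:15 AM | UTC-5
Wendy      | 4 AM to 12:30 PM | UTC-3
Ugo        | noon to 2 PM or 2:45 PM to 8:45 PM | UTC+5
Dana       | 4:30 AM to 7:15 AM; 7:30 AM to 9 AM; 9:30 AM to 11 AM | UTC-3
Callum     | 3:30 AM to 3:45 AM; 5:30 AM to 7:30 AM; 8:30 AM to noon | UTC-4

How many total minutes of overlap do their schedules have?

165

Diego in UTC: 07:00-08:15, 09:15-14:30 (subtract 5h to convert from UTC+5).
Freya in UTC: 07:00-08:45, 10:30-14:45 (add 4h to convert from UTC-4).
Arjun in UTC: 07:30-08:30, 10:15-15:15 (add 5h to convert from UTC-5).
Wendy in UTC: 07:00-15:30 (add 3h to convert from UTC-3).
Ugo in UTC: 07:00-09:00, 09:45-15:45 (subtract 5h to convert from UTC+5).
Dana in UTC: 07:30-10:15, 10:30-12:00, 12:30-14:00 (add 3h to convert from UTC-3).
Callum in UTC: 07:30-07:45, 09:30-11:30, 12:30-16:00 (add 4h to convert from UTC-4).
Diego ∩ Freya: 07:00-08:15, 10:30-14:30.
Diego ∩ Freya ∩ Arjun: 07:30-08:15, 10:30-14:30.
Diego ∩ Freya ∩ Arjun ∩ Wendy: 07:30-08:15, 10:30-14:30.
Diego ∩ Freya ∩ Arjun ∩ Wendy ∩ Ugo: 07:30-08:15, 10:30-14:30.
Diego ∩ Freya ∩ Arjun ∩ Wendy ∩ Ugo ∩ Dana: 07:30-08:15, 10:30-12:00, 12:30-14:00.
Diego ∩ Freya ∩ Arjun ∩ Wendy ∩ Ugo ∩ Dana ∩ Callum: 07:30-07:45, 10:30-11:30, 12:30-14:00.
Summing the common windows: 15 + 60 + 90 = 165 minutes.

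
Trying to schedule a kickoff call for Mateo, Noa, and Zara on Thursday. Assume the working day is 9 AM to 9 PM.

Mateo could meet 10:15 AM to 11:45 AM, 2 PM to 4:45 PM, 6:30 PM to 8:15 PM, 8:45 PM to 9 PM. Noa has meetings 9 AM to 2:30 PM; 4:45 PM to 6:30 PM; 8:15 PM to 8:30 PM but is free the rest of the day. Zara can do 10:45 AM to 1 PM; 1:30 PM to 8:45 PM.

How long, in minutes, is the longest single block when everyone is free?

135

Mateo free: 10:15-11:45, 14:00-16:45, 18:30-20:15, 20:45-21:00.
Noa free: 14:30-16:45, 18:30-20:15, 20:30-21:00 (invert busy blocks within the working day).
Zara free: 10:45-13:00, 13:30-20:45.
Mateo ∩ Noa: 14:30-16:45, 18:30-20:15, 20:45-21:00.
Mateo ∩ Noa ∩ Zara: 14:30-16:45, 18:30-20:15.
The longest is 14:30-16:45 at 135 minutes.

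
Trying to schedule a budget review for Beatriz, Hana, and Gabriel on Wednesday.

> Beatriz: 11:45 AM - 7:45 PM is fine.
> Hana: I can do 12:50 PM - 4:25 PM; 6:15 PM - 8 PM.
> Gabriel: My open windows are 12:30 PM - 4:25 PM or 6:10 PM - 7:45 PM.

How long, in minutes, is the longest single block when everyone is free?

215

Beatriz ∩ Hana: 12:50-16:25, 18:15-19:45.
Beatriz ∩ Hana ∩ Gabriel: 12:50-16:25, 18:15-19:45.
The longest is 12:50-16:25 at 215 minutes.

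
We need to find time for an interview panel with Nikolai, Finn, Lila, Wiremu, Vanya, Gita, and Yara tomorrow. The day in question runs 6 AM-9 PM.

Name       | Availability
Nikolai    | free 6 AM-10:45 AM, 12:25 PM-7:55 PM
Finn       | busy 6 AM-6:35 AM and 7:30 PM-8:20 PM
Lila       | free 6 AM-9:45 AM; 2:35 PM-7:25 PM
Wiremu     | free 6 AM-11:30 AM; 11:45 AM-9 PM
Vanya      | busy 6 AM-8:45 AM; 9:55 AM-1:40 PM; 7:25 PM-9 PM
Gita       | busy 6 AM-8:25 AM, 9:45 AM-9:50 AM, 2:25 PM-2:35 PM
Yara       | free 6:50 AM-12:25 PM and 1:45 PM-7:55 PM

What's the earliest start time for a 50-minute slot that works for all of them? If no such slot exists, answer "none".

Nikolai free: 06:00-10:45, 12:25-19:55.
Finn free: 06:35-19:30, 20:20-21:00 (invert busy blocks within the working day).
Lila free: 06:00-09:45, 14:35-19:25.
Wiremu free: 06:00-11:30, 11:45-21:00.
Vanya free: 08:45-09:55, 13:40-19:25 (invert busy blocks within the working day).
Gita free: 08:25-09:45, 09:50-14:25, 14:35-21:00 (invert busy blocks within the working day).
Yara free: 06:50-12:25, 13:45-19:55.
Nikolai ∩ Finn: 06:35-10:45, 12:25-19:30.
Nikolai ∩ Finn ∩ Lila: 06:35-09:45, 14:35-19:25.
Nikolai ∩ Finn ∩ Lila ∩ Wiremu: 06:35-09:45, 14:35-19:25.
Nikolai ∩ Finn ∩ Lila ∩ Wiremu ∩ Vanya: 08:45-09:45, 14:35-19:25.
Nikolai ∩ Finn ∩ Lila ∩ Wiremu ∩ Vanya ∩ Gita: 08:45-09:45, 14:35-19:25.
Nikolai ∩ Finn ∩ Lila ∩ Wiremu ∩ Vanya ∩ Gita ∩ Yara: 08:45-09:45, 14:35-19:25.
Those are the intersection windows.
The first common window of at least 50 minutes is 08:45-09:45, so the earliest start is 08:45.

08:45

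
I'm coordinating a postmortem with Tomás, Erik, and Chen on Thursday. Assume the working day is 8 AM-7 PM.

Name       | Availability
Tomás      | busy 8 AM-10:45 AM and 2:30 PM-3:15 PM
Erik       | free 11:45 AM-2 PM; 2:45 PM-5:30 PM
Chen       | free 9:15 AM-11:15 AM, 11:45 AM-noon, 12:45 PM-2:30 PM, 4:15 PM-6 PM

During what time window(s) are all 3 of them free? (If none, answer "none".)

11:45-12:00, 12:45-14:00, 16:15-17:30

Tomás free: 10:45-14:30, 15:15-19:00 (invert busy blocks within the working day).
Erik free: 11:45-14:00, 14:45-17:30.
Chen free: 09:15-11:15, 11:45-12:00, 12:45-14:30, 16:15-18:00.
Tomás ∩ Erik: 11:45-14:00, 15:15-17:30.
Tomás ∩ Erik ∩ Chen: 11:45-12:00, 12:45-14:00, 16:15-17:30.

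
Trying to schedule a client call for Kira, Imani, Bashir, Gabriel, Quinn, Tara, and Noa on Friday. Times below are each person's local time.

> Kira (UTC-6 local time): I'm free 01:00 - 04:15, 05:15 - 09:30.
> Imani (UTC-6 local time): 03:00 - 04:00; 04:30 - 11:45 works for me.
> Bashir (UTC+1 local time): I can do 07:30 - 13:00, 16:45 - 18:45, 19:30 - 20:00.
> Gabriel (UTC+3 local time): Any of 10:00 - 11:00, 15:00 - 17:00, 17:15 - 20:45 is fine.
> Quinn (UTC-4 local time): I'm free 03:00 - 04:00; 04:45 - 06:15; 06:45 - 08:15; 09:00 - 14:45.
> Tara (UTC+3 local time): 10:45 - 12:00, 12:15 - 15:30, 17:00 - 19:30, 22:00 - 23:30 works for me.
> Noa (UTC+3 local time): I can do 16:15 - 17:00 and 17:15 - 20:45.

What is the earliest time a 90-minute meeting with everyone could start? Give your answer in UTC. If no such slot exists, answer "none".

none

Kira in UTC: 07:00-10:15, 11:15-15:30 (add 6h to convert from UTC-6).
Imani in UTC: 09:00-10:00, 10:30-17:45 (add 6h to convert from UTC-6).
Bashir in UTC: 06:30-12:00, 15:45-17:45, 18:30-19:00 (subtract 1h to convert from UTC+1).
Gabriel in UTC: 07:00-08:00, 12:00-14:00, 14:15-17:45 (subtract 3h to convert from UTC+3).
Quinn in UTC: 07:00-08:00, 08:45-10:15, 10:45-12:15, 13:00-18:45 (add 4h to convert from UTC-4).
Tara in UTC: 07:45-09:00, 09:15-12:30, 14:00-16:30, 19:00-20:30 (subtract 3h to convert from UTC+3).
Noa in UTC: 13:15-14:00, 14:15-17:45 (subtract 3h to convert from UTC+3).
Kira ∩ Imani: 09:00-10:00, 11:15-15:30.
Kira ∩ Imani ∩ Bashir: 09:00-10:00, 11:15-12:00.
Kira ∩ Imani ∩ Bashir ∩ Gabriel: ∅.
Kira ∩ Imani ∩ Bashir ∩ Gabriel ∩ Quinn: ∅.
Kira ∩ Imani ∩ Bashir ∩ Gabriel ∩ Quinn ∩ Tara: ∅.
Kira ∩ Imani ∩ Bashir ∩ Gabriel ∩ Quinn ∩ Tara ∩ Noa: ∅.
There is no time when everyone is free.
No common window is at least 90 minutes long.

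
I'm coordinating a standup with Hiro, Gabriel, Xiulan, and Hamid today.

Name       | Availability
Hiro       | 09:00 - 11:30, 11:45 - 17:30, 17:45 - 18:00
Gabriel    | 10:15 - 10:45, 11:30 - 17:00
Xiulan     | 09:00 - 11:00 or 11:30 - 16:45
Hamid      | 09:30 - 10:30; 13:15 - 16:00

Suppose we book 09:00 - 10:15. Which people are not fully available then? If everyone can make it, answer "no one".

Hiro: free for 09:00-10:15. Gabriel: not fully free for 09:00-10:15. Xiulan: free for 09:00-10:15. Hamid: not fully free for 09:00-10:15.

Gabriel, Hamid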